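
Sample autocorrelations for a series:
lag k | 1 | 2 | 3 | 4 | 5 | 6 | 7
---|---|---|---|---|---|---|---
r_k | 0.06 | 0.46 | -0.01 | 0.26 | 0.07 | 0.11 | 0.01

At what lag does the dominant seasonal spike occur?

2

The largest autocorrelation is r_2 = 0.46, with a weaker echo at lag 4 (0.26); the remaining lags stay at or below 0.11.
The dominant spike at lag 2 indicates a seasonal period of 2.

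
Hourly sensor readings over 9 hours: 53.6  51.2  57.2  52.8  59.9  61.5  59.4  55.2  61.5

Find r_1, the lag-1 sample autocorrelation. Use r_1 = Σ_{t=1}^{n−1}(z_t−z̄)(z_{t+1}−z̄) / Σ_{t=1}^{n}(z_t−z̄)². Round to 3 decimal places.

0.139

Mean z̄ = (53.6 + 51.2 + 57.2 + 52.8 + 59.9 + 61.5 + 59.4 + 55.2 + 61.5)/9 = 56.9222
Numerator Σ_{t=1}^{8}(z_t−z̄)(z_{t+1}−z̄) = 16.8240
Denominator Σ(z_t−z̄)² = 120.7356
r_1 = 16.8240 / 120.7356 = 0.139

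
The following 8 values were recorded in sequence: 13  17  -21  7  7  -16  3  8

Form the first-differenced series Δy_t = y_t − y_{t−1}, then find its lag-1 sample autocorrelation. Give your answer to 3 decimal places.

-0.497

First differences Δy: 4, -38, 28, 0, -23, 19, 5
Mean of differences = -0.7143
Numerator Σ(Δy_t−Δȳ)(Δy_{t+1}−Δȳ) = -1568.5102
Denominator Σ(Δy_t−Δȳ)² = 3155.4286
r_1(Δy) = -1568.5102 / 3155.4286 = -0.497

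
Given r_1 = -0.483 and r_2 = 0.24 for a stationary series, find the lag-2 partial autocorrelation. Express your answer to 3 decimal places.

0.009

φ_{22} = (r_2 − r_1²) / (1 − r_1²)
r_1² = (-0.483)² = 0.233289
Numerator = 0.24 − 0.2333 = 0.0067; denominator = 1 − 0.2333 = 0.7667
φ_{22} = 0.0067 / 0.7667 = 0.009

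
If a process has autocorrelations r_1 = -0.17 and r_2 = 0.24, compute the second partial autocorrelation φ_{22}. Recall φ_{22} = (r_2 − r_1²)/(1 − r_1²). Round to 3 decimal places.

φ_{22} = (r_2 − r_1²) / (1 − r_1²)
r_1² = (-0.17)² = 0.0289
Numerator = 0.24 − 0.0289 = 0.2111; denominator = 1 − 0.0289 = 0.9711
φ_{22} = 0.2111 / 0.9711 = 0.217

0.217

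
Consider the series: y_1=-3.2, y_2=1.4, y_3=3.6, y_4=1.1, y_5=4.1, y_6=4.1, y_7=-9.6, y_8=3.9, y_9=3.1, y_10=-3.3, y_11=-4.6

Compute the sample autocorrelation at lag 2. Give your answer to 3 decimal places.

Mean ȳ = (-3.2 + 1.4 + 3.6 + 1.1 + 4.1 + 4.1 − 9.6 + 3.9 + 3.1 − 3.3 − 4.6)/11 = 0.0545
Numerator Σ_{t=1}^{9}(y_t−ȳ)(y_{t+2}−ȳ) = -71.5378
Denominator Σ(y_t−ȳ)² = 208.9873
r_2 = -71.5378 / 208.9873 = -0.342

-0.342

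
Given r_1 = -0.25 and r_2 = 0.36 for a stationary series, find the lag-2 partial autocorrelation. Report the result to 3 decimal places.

φ_{22} = (r_2 − r_1²) / (1 − r_1²)
r_1² = (-0.25)² = 0.0625
Numerator = 0.36 − 0.0625 = 0.2975; denominator = 1 − 0.0625 = 0.9375
φ_{22} = 0.2975 / 0.9375 = 0.317

0.317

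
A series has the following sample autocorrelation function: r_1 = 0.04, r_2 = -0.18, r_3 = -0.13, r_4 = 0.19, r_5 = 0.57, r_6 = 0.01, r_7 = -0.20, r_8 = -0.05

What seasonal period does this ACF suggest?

5

The largest autocorrelation is r_5 = 0.57; the remaining lags stay at or below 0.19.
The dominant spike at lag 5 indicates a seasonal period of 5.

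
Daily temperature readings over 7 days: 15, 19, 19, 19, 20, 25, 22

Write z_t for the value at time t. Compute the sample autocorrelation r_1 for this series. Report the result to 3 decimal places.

Mean z̄ = (15 + 19 + 19 + 19 + 20 + 25 + 22)/7 = 19.8571
Deviations from mean: -4.8571, -0.8571, -0.8571, -0.8571, 0.1429, 5.1429, 2.1429
Numerator Σ_{t=1}^{6}(z_t−z̄)(z_{t+1}−z̄) = 17.2653
Denominator Σ(z_t−z̄)² = 56.8571
r_1 = 17.2653 / 56.8571 = 0.304

0.304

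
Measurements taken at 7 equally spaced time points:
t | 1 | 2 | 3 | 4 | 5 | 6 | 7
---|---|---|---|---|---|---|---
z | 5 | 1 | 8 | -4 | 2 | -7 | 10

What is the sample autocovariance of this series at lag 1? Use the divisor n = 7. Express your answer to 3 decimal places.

-16.513

Mean z̄ = (5 + 1 + 8 − 4 + 2 − 7 + 10)/7 = 2.1429
Deviations: 2.8571, -1.1429, 5.8571, -6.1429, -0.1429, -9.1429, 7.8571
Σ_{t=1}^{6}(z_t−z̄)(z_{t+1}−z̄) = -115.5918
γ_1 = -115.5918 / 7 = -16.513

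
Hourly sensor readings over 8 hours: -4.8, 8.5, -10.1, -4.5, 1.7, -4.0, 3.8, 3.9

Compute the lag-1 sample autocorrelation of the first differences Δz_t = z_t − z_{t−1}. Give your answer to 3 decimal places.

First differences Δz: 13.3, -18.6, 5.6, 6.2, -5.7, 7.8, 0.1
Mean of differences = 1.2429
Numerator Σ(Δz_t−Δz̄)(Δz_{t+1}−Δz̄) = -391.5433
Denominator Σ(Δz_t−Δz̄)² = 675.1771
r_1(Δz) = -391.5433 / 675.1771 = -0.580

-0.580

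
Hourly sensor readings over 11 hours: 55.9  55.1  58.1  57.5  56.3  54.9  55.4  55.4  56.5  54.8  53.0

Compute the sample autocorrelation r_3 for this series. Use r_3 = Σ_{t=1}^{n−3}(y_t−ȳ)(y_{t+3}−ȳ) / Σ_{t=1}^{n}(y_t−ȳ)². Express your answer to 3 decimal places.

Mean ȳ = (55.9 + 55.1 + 58.1 + 57.5 + 56.3 + 54.9 + 55.4 + 55.4 + 56.5 + 54.8 + 53.0)/11 = 55.7182
Numerator Σ_{t=1}^{8}(y_t−ȳ)(y_{t+3}−ȳ) = -2.2192
Denominator Σ(y_t−ȳ)² = 19.3164
r_3 = -2.2192 / 19.3164 = -0.115

-0.115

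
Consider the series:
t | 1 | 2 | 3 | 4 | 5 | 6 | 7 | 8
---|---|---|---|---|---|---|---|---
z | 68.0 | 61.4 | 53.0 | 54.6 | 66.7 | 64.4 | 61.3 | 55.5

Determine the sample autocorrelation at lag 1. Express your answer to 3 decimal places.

Mean z̄ = (68.0 + 61.4 + 53.0 + 54.6 + 66.7 + 64.4 + 61.3 + 55.5)/8 = 60.6125
Deviations from mean: 7.3875, 0.7875, -7.6125, -6.0125, 6.0875, 3.7875, 0.6875, -5.1125
Numerator Σ_{t=1}^{7}(z_t−z̄)(z_{t+1}−z̄) = 31.1373
Denominator Σ(z_t−z̄)² = 227.3088
r_1 = 31.1373 / 227.3088 = 0.137

0.137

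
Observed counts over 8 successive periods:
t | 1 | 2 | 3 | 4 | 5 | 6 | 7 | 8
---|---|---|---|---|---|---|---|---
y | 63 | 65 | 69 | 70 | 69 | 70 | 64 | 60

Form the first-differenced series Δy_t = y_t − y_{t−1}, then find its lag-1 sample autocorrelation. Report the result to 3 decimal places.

First differences Δy: 2, 4, 1, -1, 1, -6, -4
Mean of differences = -0.4286
Numerator Σ(Δy_t−Δȳ)(Δy_{t+1}−Δȳ) = 27.3878
Denominator Σ(Δy_t−Δȳ)² = 73.7143
r_1(Δy) = 27.3878 / 73.7143 = 0.372

0.372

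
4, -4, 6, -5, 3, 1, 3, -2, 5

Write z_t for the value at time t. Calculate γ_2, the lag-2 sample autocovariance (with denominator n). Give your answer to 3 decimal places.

7.359

Mean z̄ = (4 − 4 + 6 − 5 + 3 + 1 + 3 − 2 + 5)/9 = 1.2222
Σ_{t=1}^{7}(z_t−z̄)(z_{t+2}−z̄) = 66.2346
γ_2 = 66.2346 / 9 = 7.359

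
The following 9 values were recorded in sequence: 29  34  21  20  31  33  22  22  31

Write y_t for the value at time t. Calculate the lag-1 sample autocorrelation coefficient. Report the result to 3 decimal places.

Mean ȳ = (29 + 34 + 21 + 20 + 31 + 33 + 22 + 22 + 31)/9 = 27.0000
Numerator Σ_{t=1}^{8}(y_t−ȳ)(y_{t+1}−ȳ) = -15.0000
Denominator Σ(y_t−ȳ)² = 256.0000
r_1 = -15.0000 / 256.0000 = -0.059

-0.059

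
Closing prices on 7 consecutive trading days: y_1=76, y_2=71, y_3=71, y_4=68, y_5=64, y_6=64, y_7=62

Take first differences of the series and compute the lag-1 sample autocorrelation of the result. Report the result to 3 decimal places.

-0.458

First differences Δy: -5, 0, -3, -4, 0, -2
Mean of differences = -2.3333
Numerator Σ(Δy_t−Δȳ)(Δy_{t+1}−Δȳ) = -9.7778
Denominator Σ(Δy_t−Δȳ)² = 21.3333
r_1(Δy) = -9.7778 / 21.3333 = -0.458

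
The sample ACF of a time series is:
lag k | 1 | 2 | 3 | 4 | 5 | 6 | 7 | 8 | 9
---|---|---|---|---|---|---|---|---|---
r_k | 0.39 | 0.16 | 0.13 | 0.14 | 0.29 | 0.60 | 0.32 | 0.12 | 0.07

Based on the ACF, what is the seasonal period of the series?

6

The largest autocorrelation is r_6 = 0.60; the remaining lags stay at or below 0.39. The elevated value at lag 1 (0.39), dropping to 0.16 at lag 2, reflects decaying short-term dependence rather than seasonality.
The dominant spike at lag 6 indicates a seasonal period of 6.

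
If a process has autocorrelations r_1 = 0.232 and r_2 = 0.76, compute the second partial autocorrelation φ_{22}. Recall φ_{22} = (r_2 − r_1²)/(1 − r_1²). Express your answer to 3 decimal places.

0.746

φ_{22} = (r_2 − r_1²) / (1 − r_1²)
r_1² = (0.232)² = 0.053824
Numerator = 0.76 − 0.0538 = 0.7062; denominator = 1 − 0.0538 = 0.9462
φ_{22} = 0.7062 / 0.9462 = 0.746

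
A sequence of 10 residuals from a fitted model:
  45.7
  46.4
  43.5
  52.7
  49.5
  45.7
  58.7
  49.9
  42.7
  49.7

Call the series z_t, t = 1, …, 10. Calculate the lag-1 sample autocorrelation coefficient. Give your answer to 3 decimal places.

-0.159

Mean z̄ = (45.7 + 46.4 + 43.5 + 52.7 + 49.5 + 45.7 + 58.7 + 49.9 + 42.7 + 49.7)/10 = 48.4500
Numerator Σ_{t=1}^{9}(z_t−z̄)(z_{t+1}−z̄) = -32.5275
Denominator Σ(z_t−z̄)² = 204.7850
r_1 = -32.5275 / 204.7850 = -0.159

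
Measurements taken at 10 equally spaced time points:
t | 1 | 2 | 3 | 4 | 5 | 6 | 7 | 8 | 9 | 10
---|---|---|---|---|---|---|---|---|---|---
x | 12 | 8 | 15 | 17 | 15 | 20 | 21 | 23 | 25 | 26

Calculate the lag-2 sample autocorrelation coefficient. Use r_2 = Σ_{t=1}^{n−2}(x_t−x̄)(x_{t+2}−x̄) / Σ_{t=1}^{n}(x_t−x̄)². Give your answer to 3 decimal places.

0.315

Mean x̄ = (12 + 8 + 15 + 17 + 15 + 20 + 21 + 23 + 25 + 26)/10 = 18.2000
Numerator Σ_{t=1}^{8}(x_t−x̄)(x_{t+2}−x̄) = 96.3200
Denominator Σ(x_t−x̄)² = 305.6000
r_2 = 96.3200 / 305.6000 = 0.315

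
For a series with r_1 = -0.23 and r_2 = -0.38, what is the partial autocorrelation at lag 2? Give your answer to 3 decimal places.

φ_{22} = (r_2 − r_1²) / (1 − r_1²)
r_1² = (-0.23)² = 0.0529
Numerator = -0.38 − 0.0529 = -0.4329; denominator = 1 − 0.0529 = 0.9471
φ_{22} = -0.4329 / 0.9471 = -0.457

-0.457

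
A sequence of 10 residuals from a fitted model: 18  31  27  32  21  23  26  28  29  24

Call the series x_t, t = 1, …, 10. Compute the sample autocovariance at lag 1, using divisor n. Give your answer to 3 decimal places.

-4.311

Mean x̄ = (18 + 31 + 27 + 32 + 21 + 23 + 26 + 28 + 29 + 24)/10 = 25.9000
Σ_{t=1}^{9}(x_t−x̄)(x_{t+1}−x̄) = -43.1100
γ_1 = -43.1100 / 10 = -4.311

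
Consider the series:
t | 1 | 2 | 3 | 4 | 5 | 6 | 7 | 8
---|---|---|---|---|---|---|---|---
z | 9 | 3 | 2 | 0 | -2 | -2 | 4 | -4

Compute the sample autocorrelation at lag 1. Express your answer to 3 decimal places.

Mean z̄ = (9 + 3 + 2 + 0 − 2 − 2 + 4 − 4)/8 = 1.2500
Deviations from mean: 7.7500, 1.7500, 0.7500, -1.2500, -3.2500, -3.2500, 2.7500, -5.2500
Numerator Σ_{t=1}^{7}(z_t−z̄)(z_{t+1}−z̄) = 5.1875
Denominator Σ(z_t−z̄)² = 121.5000
r_1 = 5.1875 / 121.5000 = 0.043

0.043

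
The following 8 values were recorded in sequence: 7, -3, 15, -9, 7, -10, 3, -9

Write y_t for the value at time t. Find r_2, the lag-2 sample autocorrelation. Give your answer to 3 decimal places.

Mean ȳ = (7 − 3 + 15 − 9 + 7 − 10 + 3 − 9)/8 = 0.1250
Σ(y_t−ȳ)(y_{t+2}−ȳ) = (102.2656) + (28.5156) + (102.2656) + (92.3906) + (19.7656) + (92.3906) = 437.5938
Denominator Σ(y_t−ȳ)² = 602.8750
r_2 = 437.5938 / 602.8750 = 0.726

0.726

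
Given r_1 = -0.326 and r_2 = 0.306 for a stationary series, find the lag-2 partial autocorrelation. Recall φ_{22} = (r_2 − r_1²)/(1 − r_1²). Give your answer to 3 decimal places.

0.223

φ_{22} = (r_2 − r_1²) / (1 − r_1²)
r_1² = (-0.326)² = 0.106276
Numerator = 0.306 − 0.1063 = 0.1997; denominator = 1 − 0.1063 = 0.8937
φ_{22} = 0.1997 / 0.8937 = 0.223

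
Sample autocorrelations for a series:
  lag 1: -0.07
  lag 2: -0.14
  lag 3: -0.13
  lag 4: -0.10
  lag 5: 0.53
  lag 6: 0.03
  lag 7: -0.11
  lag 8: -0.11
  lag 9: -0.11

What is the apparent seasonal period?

The largest autocorrelation is r_5 = 0.53; the remaining lags stay at or below 0.03.
The dominant spike at lag 5 indicates a seasonal period of 5.

5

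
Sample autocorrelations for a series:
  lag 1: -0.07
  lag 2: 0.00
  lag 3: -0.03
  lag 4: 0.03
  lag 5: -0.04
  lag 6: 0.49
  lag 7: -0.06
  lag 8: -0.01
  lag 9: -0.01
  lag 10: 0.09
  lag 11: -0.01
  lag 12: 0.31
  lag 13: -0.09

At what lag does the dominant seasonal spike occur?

6

The largest autocorrelation is r_6 = 0.49, with a weaker echo at lag 12 (0.31); the remaining lags stay at or below 0.09.
The dominant spike at lag 6 indicates a seasonal period of 6.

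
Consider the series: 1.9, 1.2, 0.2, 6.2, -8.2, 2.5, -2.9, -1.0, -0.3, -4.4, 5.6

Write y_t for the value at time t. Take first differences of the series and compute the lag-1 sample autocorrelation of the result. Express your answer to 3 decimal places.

First differences Δy: -0.7, -1.0, 6.0, -14.4, 10.7, -5.4, 1.9, 0.7, -4.1, 10.0
Mean of differences = 0.3700
Numerator Σ(Δy_t−Δȳ)(Δy_{t+1}−Δȳ) = -354.4249
Denominator Σ(Δy_t−Δȳ)² = 508.0410
r_1(Δy) = -354.4249 / 508.0410 = -0.698

-0.698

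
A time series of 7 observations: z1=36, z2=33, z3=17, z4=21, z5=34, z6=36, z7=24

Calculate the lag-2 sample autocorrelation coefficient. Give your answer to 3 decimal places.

-0.704

Mean z̄ = (36 + 33 + 17 + 21 + 34 + 36 + 24)/7 = 28.7143
Deviations from mean: 7.2857, 4.2857, -11.7143, -7.7143, 5.2857, 7.2857, -4.7143
Σ(z_t−z̄)(z_{t+2}−z̄) = (-85.3469) + (-33.0612) + (-61.9184) + (-56.2041) + (-24.9184) = -261.4490
Denominator Σ(z_t−z̄)² = 371.4286
r_2 = -261.4490 / 371.4286 = -0.704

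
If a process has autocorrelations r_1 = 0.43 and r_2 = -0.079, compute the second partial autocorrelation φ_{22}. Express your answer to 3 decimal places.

φ_{22} = (r_2 − r_1²) / (1 − r_1²)
r_1² = (0.43)² = 0.1849
Numerator = -0.079 − 0.1849 = -0.2639; denominator = 1 − 0.1849 = 0.8151
φ_{22} = -0.2639 / 0.8151 = -0.324

-0.324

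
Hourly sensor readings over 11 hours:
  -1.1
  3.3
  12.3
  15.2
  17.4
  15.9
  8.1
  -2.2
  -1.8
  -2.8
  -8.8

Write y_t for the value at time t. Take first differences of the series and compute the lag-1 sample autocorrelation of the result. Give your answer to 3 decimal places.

0.500

First differences Δy: 4.4, 9.0, 2.9, 2.2, -1.5, -7.8, -10.3, 0.4, -1.0, -6.0
Mean of differences = -0.7700
Numerator Σ(Δy_t−Δȳ)(Δy_{t+1}−Δȳ) = 157.0101
Denominator Σ(Δy_t−Δȳ)² = 314.0210
r_1(Δy) = 157.0101 / 314.0210 = 0.500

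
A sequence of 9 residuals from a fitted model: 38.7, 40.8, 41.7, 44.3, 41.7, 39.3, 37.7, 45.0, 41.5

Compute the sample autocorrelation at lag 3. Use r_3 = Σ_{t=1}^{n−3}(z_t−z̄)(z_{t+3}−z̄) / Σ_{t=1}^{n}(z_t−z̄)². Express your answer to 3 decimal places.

Mean z̄ = (38.7 + 40.8 + 41.7 + 44.3 + 41.7 + 39.3 + 37.7 + 45.0 + 41.5)/9 = 41.1889
Σ(z_t−z̄)(z_{t+3}−z̄) = (-7.7432) + (-0.1988) + (-0.9654) + (-10.8543) + (1.9479) + (-0.5877) = -18.4015
Denominator Σ(z_t−z̄)² = 46.9089
r_3 = -18.4015 / 46.9089 = -0.392

-0.392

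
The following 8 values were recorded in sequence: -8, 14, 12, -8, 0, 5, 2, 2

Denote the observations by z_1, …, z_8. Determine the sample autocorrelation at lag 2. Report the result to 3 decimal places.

-0.594

Mean z̄ = (-8 + 14 + 12 − 8 + 0 + 5 + 2 + 2)/8 = 2.3750
Deviations from mean: -10.3750, 11.6250, 9.6250, -10.3750, -2.3750, 2.6250, -0.3750, -0.3750
Numerator Σ_{t=1}^{6}(z_t−z̄)(z_{t+2}−z̄) = -270.6563
Denominator Σ(z_t−z̄)² = 455.8750
r_2 = -270.6563 / 455.8750 = -0.594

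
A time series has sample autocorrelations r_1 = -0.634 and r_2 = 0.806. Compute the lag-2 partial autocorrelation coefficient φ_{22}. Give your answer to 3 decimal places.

φ_{22} = (r_2 − r_1²) / (1 − r_1²)
r_1² = (-0.634)² = 0.401956
Numerator = 0.806 − 0.4020 = 0.4040; denominator = 1 − 0.4020 = 0.5980
φ_{22} = 0.4040 / 0.5980 = 0.676

0.676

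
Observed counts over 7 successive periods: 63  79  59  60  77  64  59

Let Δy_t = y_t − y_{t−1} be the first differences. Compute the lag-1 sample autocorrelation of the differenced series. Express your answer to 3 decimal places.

First differences Δy: 16, -20, 1, 17, -13, -5
Mean of differences = -0.6667
Numerator Σ(Δy_t−Δȳ)(Δy_{t+1}−Δȳ) = -489.4444
Denominator Σ(Δy_t−Δȳ)² = 1137.3333
r_1(Δy) = -489.4444 / 1137.3333 = -0.430

-0.430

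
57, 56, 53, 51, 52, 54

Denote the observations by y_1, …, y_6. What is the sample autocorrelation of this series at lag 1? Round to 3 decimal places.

Mean ȳ = (57 + 56 + 53 + 51 + 52 + 54)/6 = 53.8333
Σ(y_t−ȳ)(y_{t+1}−ȳ) = (6.8611) + (-1.8056) + (2.3611) + (5.1944) + (-0.3056) = 12.3056
Denominator Σ(y_t−ȳ)² = 26.8333
r_1 = 12.3056 / 26.8333 = 0.459

0.459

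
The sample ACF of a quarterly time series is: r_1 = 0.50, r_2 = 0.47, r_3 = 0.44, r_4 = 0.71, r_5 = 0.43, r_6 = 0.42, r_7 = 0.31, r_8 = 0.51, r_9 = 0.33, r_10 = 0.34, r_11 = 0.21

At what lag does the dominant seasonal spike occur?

4

The largest autocorrelation is r_4 = 0.71, with a weaker echo at lag 8 (0.51); the remaining lags stay at or below 0.50. The elevated value at lag 1 (0.50), dropping to 0.47 at lag 2, reflects decaying short-term dependence rather than seasonality.
The dominant spike at lag 4 indicates a seasonal period of 4.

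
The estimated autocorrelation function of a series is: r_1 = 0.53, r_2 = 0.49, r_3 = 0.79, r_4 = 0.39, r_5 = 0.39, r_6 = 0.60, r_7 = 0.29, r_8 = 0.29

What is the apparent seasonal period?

The largest autocorrelation is r_3 = 0.79, with a weaker echo at lag 6 (0.60); the remaining lags stay at or below 0.53. The elevated value at lag 1 (0.53), dropping to 0.49 at lag 2, reflects decaying short-term dependence rather than seasonality.
The dominant spike at lag 3 indicates a seasonal period of 3.

3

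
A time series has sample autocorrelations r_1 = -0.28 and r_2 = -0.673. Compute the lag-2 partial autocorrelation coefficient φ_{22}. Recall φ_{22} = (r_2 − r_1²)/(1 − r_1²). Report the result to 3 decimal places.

-0.815

φ_{22} = (r_2 − r_1²) / (1 − r_1²)
r_1² = (-0.28)² = 0.0784
Numerator = -0.673 − 0.0784 = -0.7514; denominator = 1 − 0.0784 = 0.9216
φ_{22} = -0.7514 / 0.9216 = -0.815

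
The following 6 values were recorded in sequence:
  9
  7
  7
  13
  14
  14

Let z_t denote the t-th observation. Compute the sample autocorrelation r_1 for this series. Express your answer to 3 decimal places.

0.521

Mean z̄ = (9 + 7 + 7 + 13 + 14 + 14)/6 = 10.6667
Σ(z_t−z̄)(z_{t+1}−z̄) = (6.1111) + (13.4444) + (-8.5556) + (7.7778) + (11.1111) = 29.8889
Denominator Σ(z_t−z̄)² = 57.3333
r_1 = 29.8889 / 57.3333 = 0.521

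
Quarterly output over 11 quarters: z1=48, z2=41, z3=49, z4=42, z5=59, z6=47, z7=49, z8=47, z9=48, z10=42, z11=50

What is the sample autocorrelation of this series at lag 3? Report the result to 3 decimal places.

-0.412

Mean z̄ = (48 + 41 + 49 + 42 + 59 + 47 + 49 + 47 + 48 + 42 + 50)/11 = 47.4545
Numerator Σ_{t=1}^{8}(z_t−z̄)(z_{t+3}−z̄) = -101.7107
Denominator Σ(z_t−z̄)² = 246.7273
r_3 = -101.7107 / 246.7273 = -0.412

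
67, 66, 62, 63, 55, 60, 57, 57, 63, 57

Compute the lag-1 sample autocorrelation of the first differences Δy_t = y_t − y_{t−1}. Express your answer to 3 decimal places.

First differences Δy: -1, -4, 1, -8, 5, -3, 0, 6, -6
Mean of differences = -1.1111
Numerator Σ(Δy_t−Δȳ)(Δy_{t+1}−Δȳ) = -103.5679
Denominator Σ(Δy_t−Δȳ)² = 176.8889
r_1(Δy) = -103.5679 / 176.8889 = -0.585

-0.585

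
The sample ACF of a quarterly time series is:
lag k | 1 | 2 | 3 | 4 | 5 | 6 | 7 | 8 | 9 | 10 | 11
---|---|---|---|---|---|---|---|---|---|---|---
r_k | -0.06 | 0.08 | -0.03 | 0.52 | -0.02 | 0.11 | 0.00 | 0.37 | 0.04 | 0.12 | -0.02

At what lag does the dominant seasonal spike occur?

The largest autocorrelation is r_4 = 0.52, with a weaker echo at lag 8 (0.37); the remaining lags stay at or below 0.12.
The dominant spike at lag 4 indicates a seasonal period of 4.

4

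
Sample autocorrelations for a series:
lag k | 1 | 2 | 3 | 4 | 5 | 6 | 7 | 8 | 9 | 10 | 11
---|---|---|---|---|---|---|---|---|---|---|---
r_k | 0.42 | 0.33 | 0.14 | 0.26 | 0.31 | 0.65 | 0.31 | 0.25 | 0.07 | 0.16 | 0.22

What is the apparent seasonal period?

6

The largest autocorrelation is r_6 = 0.65; the remaining lags stay at or below 0.42. The elevated value at lag 1 (0.42), dropping to 0.33 at lag 2, reflects decaying short-term dependence rather than seasonality.
The dominant spike at lag 6 indicates a seasonal period of 6.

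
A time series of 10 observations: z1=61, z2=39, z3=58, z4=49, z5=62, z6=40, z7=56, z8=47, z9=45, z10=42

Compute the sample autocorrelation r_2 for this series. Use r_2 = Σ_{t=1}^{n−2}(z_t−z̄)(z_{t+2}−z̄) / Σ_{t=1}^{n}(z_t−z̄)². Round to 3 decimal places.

0.441

Mean z̄ = (61 + 39 + 58 + 49 + 62 + 40 + 56 + 47 + 45 + 42)/10 = 49.9000
Numerator Σ_{t=1}^{8}(z_t−z̄)(z_{t+2}−z̄) = 302.1800
Denominator Σ(z_t−z̄)² = 684.9000
r_2 = 302.1800 / 684.9000 = 0.441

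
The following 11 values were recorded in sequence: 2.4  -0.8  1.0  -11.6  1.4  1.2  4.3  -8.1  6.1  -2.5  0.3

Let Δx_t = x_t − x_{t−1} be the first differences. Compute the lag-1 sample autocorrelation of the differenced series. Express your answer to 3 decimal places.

First differences Δx: -3.2, 1.8, -12.6, 13.0, -0.2, 3.1, -12.4, 14.2, -8.6, 2.8
Mean of differences = -0.2100
Numerator Σ(Δx_t−Δx̄)(Δx_{t+1}−Δx̄) = -556.5811
Denominator Σ(Δx_t−Δx̄)² = 787.6490
r_1(Δx) = -556.5811 / 787.6490 = -0.707

-0.707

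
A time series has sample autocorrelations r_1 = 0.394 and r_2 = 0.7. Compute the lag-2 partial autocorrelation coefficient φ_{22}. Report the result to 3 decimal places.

0.645

φ_{22} = (r_2 − r_1²) / (1 − r_1²)
r_1² = (0.394)² = 0.155236
Numerator = 0.7 − 0.1552 = 0.5448; denominator = 1 − 0.1552 = 0.8448
φ_{22} = 0.5448 / 0.8448 = 0.645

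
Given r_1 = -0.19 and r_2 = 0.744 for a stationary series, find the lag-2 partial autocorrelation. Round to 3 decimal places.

0.734

φ_{22} = (r_2 − r_1²) / (1 − r_1²)
r_1² = (-0.19)² = 0.0361
Numerator = 0.744 − 0.0361 = 0.7079; denominator = 1 − 0.0361 = 0.9639
φ_{22} = 0.7079 / 0.9639 = 0.734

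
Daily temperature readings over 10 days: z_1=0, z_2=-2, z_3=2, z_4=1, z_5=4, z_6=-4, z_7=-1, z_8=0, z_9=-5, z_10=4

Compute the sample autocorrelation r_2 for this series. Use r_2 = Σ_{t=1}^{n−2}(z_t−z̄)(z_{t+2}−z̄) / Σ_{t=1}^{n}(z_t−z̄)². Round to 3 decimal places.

Mean z̄ = (0 − 2 + 2 + 1 + 4 − 4 − 1 + 0 − 5 + 4)/10 = -0.1000
Numerator Σ_{t=1}^{8}(z_t−z̄)(z_{t+2}−z̄) = 3.1800
Denominator Σ(z_t−z̄)² = 82.9000
r_2 = 3.1800 / 82.9000 = 0.038

0.038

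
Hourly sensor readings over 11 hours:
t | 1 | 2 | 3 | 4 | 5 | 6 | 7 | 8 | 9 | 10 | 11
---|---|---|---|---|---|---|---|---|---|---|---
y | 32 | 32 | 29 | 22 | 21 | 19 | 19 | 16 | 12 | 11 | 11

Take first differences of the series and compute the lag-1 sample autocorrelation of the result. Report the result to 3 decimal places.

-0.056

First differences Δy: 0, -3, -7, -1, -2, 0, -3, -4, -1, 0
Mean of differences = -2.1000
Numerator Σ(Δy_t−Δȳ)(Δy_{t+1}−Δȳ) = -2.5100
Denominator Σ(Δy_t−Δȳ)² = 44.9000
r_1(Δy) = -2.5100 / 44.9000 = -0.056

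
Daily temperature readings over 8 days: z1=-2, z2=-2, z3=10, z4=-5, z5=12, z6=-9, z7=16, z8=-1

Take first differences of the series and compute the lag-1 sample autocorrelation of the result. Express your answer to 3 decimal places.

-0.867

First differences Δz: 0, 12, -15, 17, -21, 25, -17
Mean of differences = 0.1429
Numerator Σ(Δz_t−Δz̄)(Δz_{t+1}−Δz̄) = -1744.5918
Denominator Σ(Δz_t−Δz̄)² = 2012.8571
r_1(Δz) = -1744.5918 / 2012.8571 = -0.867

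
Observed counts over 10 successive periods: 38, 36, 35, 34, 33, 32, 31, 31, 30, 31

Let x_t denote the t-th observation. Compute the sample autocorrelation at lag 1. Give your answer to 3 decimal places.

Mean x̄ = (38 + 36 + 35 + 34 + 33 + 32 + 31 + 31 + 30 + 31)/10 = 33.1000
Numerator Σ_{t=1}^{9}(x_t−x̄)(x_{t+1}−x̄) = 41.1900
Denominator Σ(x_t−x̄)² = 60.9000
r_1 = 41.1900 / 60.9000 = 0.676

0.676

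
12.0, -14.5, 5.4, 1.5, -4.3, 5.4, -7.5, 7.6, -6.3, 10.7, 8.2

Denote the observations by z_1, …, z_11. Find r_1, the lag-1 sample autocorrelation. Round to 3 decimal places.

Mean z̄ = (12.0 − 14.5 + 5.4 + 1.5 − 4.3 + 5.4 − 7.5 + 7.6 − 6.3 + 10.7 + 8.2)/11 = 1.6545
Numerator Σ_{t=1}^{10}(z_t−z̄)(z_{t+1}−z̄) = -398.3484
Denominator Σ(z_t−z̄)² = 738.6273
r_1 = -398.3484 / 738.6273 = -0.539

-0.539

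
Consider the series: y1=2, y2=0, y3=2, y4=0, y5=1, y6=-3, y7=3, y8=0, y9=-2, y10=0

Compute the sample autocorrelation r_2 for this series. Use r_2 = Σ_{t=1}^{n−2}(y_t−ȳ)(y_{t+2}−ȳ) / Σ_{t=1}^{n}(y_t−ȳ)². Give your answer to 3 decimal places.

0.064

Mean ȳ = (2 + 0 + 2 + 0 + 1 − 3 + 3 + 0 − 2 + 0)/10 = 0.3000
Numerator Σ_{t=1}^{8}(y_t−ȳ)(y_{t+2}−ȳ) = 1.9200
Denominator Σ(y_t−ȳ)² = 30.1000
r_2 = 1.9200 / 30.1000 = 0.064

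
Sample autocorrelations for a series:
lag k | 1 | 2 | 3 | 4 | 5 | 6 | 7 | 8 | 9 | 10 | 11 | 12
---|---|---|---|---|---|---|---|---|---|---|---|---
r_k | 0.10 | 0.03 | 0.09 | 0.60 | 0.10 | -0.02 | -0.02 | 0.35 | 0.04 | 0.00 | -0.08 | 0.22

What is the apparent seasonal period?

The largest autocorrelation is r_4 = 0.60, with weaker echoes at lags 8 (0.35) and 12 (0.22); the remaining lags stay at or below 0.10.
The dominant spike at lag 4 indicates a seasonal period of 4.

4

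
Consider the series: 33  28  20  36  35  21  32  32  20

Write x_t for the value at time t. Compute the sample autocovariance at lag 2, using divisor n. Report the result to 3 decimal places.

-20.760

Mean x̄ = (33 + 28 + 20 + 36 + 35 + 21 + 32 + 32 + 20)/9 = 28.5556
Σ_{t=1}^{7}(x_t−x̄)(x_{t+2}−x̄) = -186.8395
γ_2 = -186.8395 / 9 = -20.760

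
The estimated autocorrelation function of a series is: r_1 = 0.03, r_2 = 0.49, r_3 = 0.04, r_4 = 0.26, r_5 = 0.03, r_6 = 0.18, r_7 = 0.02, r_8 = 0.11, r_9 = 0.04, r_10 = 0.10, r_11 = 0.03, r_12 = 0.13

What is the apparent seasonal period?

2

The largest autocorrelation is r_2 = 0.49, with weaker echoes at lags 4 (0.26) and 6 (0.18); the remaining lags stay at or below 0.13.
The dominant spike at lag 2 indicates a seasonal period of 2.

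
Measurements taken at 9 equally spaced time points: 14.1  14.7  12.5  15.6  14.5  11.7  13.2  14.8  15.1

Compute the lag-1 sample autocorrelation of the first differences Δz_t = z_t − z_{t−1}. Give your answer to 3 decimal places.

-0.343

First differences Δz: 0.6, -2.2, 3.1, -1.1, -2.8, 1.5, 1.6, 0.3
Mean of differences = 0.1250
Numerator Σ(Δz_t−Δz̄)(Δz_{t+1}−Δz̄) = -9.8181
Denominator Σ(Δz_t−Δz̄)² = 28.6350
r_1(Δz) = -9.8181 / 28.6350 = -0.343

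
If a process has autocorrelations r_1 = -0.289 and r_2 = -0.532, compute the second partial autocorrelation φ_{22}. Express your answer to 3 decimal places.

-0.672

φ_{22} = (r_2 − r_1²) / (1 − r_1²)
r_1² = (-0.289)² = 0.083521
Numerator = -0.532 − 0.0835 = -0.6155; denominator = 1 − 0.0835 = 0.9165
φ_{22} = -0.6155 / 0.9165 = -0.672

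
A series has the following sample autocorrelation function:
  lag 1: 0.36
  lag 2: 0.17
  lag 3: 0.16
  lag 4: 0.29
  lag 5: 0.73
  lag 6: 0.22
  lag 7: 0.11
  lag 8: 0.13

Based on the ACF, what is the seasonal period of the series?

5

The largest autocorrelation is r_5 = 0.73; the remaining lags stay at or below 0.36. The elevated value at lag 1 (0.36), dropping to 0.17 at lag 2, reflects decaying short-term dependence rather than seasonality.
The dominant spike at lag 5 indicates a seasonal period of 5.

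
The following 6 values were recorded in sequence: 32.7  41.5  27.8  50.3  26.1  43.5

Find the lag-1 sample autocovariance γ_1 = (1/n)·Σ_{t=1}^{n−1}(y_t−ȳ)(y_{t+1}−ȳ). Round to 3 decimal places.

Mean ȳ = (32.7 + 41.5 + 27.8 + 50.3 + 26.1 + 43.5)/6 = 36.9833
Σ_{t=1}^{5}(y_t−ȳ)(y_{t+1}−ȳ) = -398.9686
γ_1 = -398.9686 / 6 = -66.495

-66.495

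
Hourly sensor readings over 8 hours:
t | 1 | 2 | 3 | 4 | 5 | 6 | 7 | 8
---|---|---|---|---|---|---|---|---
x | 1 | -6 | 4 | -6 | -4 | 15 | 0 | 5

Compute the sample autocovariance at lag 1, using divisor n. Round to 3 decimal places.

-11.830

Mean x̄ = (1 − 6 + 4 − 6 − 4 + 15 + 0 + 5)/8 = 1.1250
Σ_{t=1}^{7}(x_t−x̄)(x_{t+1}−x̄) = -94.6406
γ_1 = -94.6406 / 8 = -11.830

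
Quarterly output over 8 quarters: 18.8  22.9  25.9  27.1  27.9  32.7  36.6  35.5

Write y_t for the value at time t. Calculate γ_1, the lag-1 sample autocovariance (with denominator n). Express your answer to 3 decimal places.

20.214

Mean ȳ = (18.8 + 22.9 + 25.9 + 27.1 + 27.9 + 32.7 + 36.6 + 35.5)/8 = 28.4250
Σ_{t=1}^{7}(y_t−ȳ)(y_{t+1}−ȳ) = 161.7119
γ_1 = 161.7119 / 8 = 20.214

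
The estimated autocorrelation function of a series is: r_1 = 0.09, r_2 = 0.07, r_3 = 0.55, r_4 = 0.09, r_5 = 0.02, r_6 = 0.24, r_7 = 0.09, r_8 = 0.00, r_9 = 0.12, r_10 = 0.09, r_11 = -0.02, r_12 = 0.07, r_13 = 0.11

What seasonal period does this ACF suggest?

3

The largest autocorrelation is r_3 = 0.55, with a weaker echo at lag 6 (0.24); the remaining lags stay at or below 0.12.
The dominant spike at lag 3 indicates a seasonal period of 3.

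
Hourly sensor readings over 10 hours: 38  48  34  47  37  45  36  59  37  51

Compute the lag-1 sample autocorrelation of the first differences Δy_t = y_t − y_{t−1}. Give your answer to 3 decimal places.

-0.848

First differences Δy: 10, -14, 13, -10, 8, -9, 23, -22, 14
Mean of differences = 1.4444
Numerator Σ(Δy_t−Δȳ)(Δy_{t+1}−Δȳ) = -1611.1975
Denominator Σ(Δy_t−Δȳ)² = 1900.2222
r_1(Δy) = -1611.1975 / 1900.2222 = -0.848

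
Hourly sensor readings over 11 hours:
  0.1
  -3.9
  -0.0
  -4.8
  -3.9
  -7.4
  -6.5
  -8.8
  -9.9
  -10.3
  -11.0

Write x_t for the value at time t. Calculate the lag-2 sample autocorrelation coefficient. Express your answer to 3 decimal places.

0.568

Mean x̄ = (0.1 − 3.9 − 0.0 − 4.8 − 3.9 − 7.4 − 6.5 − 8.8 − 9.9 − 10.3 − 11.0)/11 = -6.0364
Numerator Σ_{t=1}^{9}(x_t−x̄)(x_{t+2}−x̄) = 86.4228
Denominator Σ(x_t−x̄)² = 152.2055
r_2 = 86.4228 / 152.2055 = 0.568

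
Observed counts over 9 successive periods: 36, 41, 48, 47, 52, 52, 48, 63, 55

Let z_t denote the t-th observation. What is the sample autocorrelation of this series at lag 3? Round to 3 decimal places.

Mean z̄ = (36 + 41 + 48 + 47 + 52 + 52 + 48 + 63 + 55)/9 = 49.1111
Numerator Σ_{t=1}^{6}(z_t−z̄)(z_{t+3}−z̄) = 60.5185
Denominator Σ(z_t−z̄)² = 488.8889
r_3 = 60.5185 / 488.8889 = 0.124

0.124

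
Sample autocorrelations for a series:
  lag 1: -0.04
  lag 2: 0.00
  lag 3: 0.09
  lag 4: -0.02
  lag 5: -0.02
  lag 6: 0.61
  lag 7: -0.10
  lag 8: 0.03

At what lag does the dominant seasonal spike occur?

The largest autocorrelation is r_6 = 0.61; the remaining lags stay at or below 0.09.
The dominant spike at lag 6 indicates a seasonal period of 6.

6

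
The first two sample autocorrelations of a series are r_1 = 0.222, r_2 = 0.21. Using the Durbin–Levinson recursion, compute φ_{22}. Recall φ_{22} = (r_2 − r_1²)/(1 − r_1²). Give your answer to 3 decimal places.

φ_{22} = (r_2 − r_1²) / (1 − r_1²)
r_1² = (0.222)² = 0.049284
Numerator = 0.21 − 0.0493 = 0.1607; denominator = 1 − 0.0493 = 0.9507
φ_{22} = 0.1607 / 0.9507 = 0.169

0.169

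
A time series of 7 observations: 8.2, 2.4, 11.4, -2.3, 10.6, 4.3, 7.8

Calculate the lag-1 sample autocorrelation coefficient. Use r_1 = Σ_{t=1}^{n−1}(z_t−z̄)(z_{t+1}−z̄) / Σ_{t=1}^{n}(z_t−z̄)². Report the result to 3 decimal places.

Mean z̄ = (8.2 + 2.4 + 11.4 − 2.3 + 10.6 + 4.3 + 7.8)/7 = 6.0571
Deviations from mean: 2.1429, -3.6571, 5.3429, -8.3571, 4.5429, -1.7571, 1.7429
Numerator Σ_{t=1}^{6}(z_t−z̄)(z_{t+1}−z̄) = -121.0376
Denominator Σ(z_t−z̄)² = 143.1171
r_1 = -121.0376 / 143.1171 = -0.846

-0.846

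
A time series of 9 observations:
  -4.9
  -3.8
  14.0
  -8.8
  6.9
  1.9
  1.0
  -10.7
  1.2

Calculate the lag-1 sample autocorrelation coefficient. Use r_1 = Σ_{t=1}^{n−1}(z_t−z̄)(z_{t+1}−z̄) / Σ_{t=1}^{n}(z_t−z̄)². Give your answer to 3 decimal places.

Mean z̄ = (-4.9 − 3.8 + 14.0 − 8.8 + 6.9 + 1.9 + 1.0 − 10.7 + 1.2)/9 = -0.3556
Numerator Σ_{t=1}^{8}(z_t−z̄)(z_{t+1}−z̄) = -226.9786
Denominator Σ(z_t−z̄)² = 478.9022
r_1 = -226.9786 / 478.9022 = -0.474

-0.474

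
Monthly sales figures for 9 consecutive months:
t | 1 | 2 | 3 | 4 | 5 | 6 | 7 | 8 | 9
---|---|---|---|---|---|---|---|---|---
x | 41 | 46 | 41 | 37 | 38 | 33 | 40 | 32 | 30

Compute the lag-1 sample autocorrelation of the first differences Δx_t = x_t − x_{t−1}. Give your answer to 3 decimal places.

-0.568

First differences Δx: 5, -5, -4, 1, -5, 7, -8, -2
Mean of differences = -1.3750
Numerator Σ(Δx_t−Δx̄)(Δx_{t+1}−Δx̄) = -110.1406
Denominator Σ(Δx_t−Δx̄)² = 193.8750
r_1(Δx) = -110.1406 / 193.8750 = -0.568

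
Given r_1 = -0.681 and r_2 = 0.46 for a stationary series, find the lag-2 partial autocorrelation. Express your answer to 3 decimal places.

-0.007

φ_{22} = (r_2 − r_1²) / (1 − r_1²)
r_1² = (-0.681)² = 0.463761
Numerator = 0.46 − 0.4638 = -0.0038; denominator = 1 − 0.4638 = 0.5362
φ_{22} = -0.0038 / 0.5362 = -0.007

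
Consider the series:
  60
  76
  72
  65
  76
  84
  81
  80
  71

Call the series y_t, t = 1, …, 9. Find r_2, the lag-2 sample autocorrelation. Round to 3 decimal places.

Mean ȳ = (60 + 76 + 72 + 65 + 76 + 84 + 81 + 80 + 71)/9 = 73.8889
Numerator Σ_{t=1}^{7}(y_t−ȳ)(y_{t+2}−ȳ) = -30.1358
Denominator Σ(y_t−ȳ)² = 482.8889
r_2 = -30.1358 / 482.8889 = -0.062

-0.062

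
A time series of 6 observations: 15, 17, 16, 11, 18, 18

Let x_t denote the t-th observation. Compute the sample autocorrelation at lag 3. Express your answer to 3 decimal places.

0.199

Mean x̄ = (15 + 17 + 16 + 11 + 18 + 18)/6 = 15.8333
Deviations from mean: -0.8333, 1.1667, 0.1667, -4.8333, 2.1667, 2.1667
Σ(x_t−x̄)(x_{t+3}−x̄) = (4.0278) + (2.5278) + (0.3611) = 6.9167
Denominator Σ(x_t−x̄)² = 34.8333
r_3 = 6.9167 / 34.8333 = 0.199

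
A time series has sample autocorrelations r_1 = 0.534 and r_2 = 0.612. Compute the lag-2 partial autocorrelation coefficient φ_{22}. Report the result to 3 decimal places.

φ_{22} = (r_2 − r_1²) / (1 − r_1²)
r_1² = (0.534)² = 0.285156
Numerator = 0.612 − 0.2852 = 0.3268; denominator = 1 − 0.2852 = 0.7148
φ_{22} = 0.3268 / 0.7148 = 0.457

0.457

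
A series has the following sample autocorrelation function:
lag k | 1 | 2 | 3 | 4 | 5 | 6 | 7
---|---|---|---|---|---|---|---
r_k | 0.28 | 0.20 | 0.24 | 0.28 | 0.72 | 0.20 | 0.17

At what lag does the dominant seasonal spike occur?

The largest autocorrelation is r_5 = 0.72; the remaining lags stay at or below 0.28. The elevated value at lag 1 (0.28), dropping to 0.20 at lag 2, reflects decaying short-term dependence rather than seasonality.
The dominant spike at lag 5 indicates a seasonal period of 5.

5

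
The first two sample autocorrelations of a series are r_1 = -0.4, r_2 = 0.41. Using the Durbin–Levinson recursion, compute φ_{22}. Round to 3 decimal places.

0.298

φ_{22} = (r_2 − r_1²) / (1 − r_1²)
r_1² = (-0.4)² = 0.16
Numerator = 0.41 − 0.1600 = 0.2500; denominator = 1 − 0.1600 = 0.8400
φ_{22} = 0.2500 / 0.8400 = 0.298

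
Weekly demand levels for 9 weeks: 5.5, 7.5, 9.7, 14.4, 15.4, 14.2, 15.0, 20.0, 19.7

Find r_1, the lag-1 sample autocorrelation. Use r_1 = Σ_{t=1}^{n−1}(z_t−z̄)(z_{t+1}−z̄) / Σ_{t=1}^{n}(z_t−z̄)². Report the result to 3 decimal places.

Mean z̄ = (5.5 + 7.5 + 9.7 + 14.4 + 15.4 + 14.2 + 15.0 + 20.0 + 19.7)/9 = 13.4889
Numerator Σ_{t=1}^{8}(z_t−z̄)(z_{t+1}−z̄) = 121.5388
Denominator Σ(z_t−z̄)² = 202.2889
r_1 = 121.5388 / 202.2889 = 0.601

0.601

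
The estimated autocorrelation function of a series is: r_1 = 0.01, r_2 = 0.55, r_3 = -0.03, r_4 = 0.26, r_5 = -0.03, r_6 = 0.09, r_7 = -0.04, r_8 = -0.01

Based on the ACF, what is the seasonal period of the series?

2

The largest autocorrelation is r_2 = 0.55, with a weaker echo at lag 4 (0.26); the remaining lags stay at or below 0.09.
The dominant spike at lag 2 indicates a seasonal period of 2.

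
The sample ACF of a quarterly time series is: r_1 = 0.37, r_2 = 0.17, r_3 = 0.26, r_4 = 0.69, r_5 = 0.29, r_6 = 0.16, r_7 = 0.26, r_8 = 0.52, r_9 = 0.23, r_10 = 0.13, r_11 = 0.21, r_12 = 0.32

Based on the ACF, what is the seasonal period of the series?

4

The largest autocorrelation is r_4 = 0.69, with a weaker echo at lag 8 (0.52); the remaining lags stay at or below 0.37. The elevated value at lag 1 (0.37), dropping to 0.17 at lag 2, reflects decaying short-term dependence rather than seasonality.
The dominant spike at lag 4 indicates a seasonal period of 4.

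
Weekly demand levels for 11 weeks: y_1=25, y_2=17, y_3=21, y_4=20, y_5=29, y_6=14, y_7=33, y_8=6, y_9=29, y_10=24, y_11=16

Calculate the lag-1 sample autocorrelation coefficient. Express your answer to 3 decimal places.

Mean ȳ = (25 + 17 + 21 + 20 + 29 + 14 + 33 + 6 + 29 + 24 + 16)/11 = 21.2727
Numerator Σ_{t=1}^{10}(y_t−ȳ)(y_{t+1}−ȳ) = -456.1653
Denominator Σ(y_t−ȳ)² = 612.1818
r_1 = -456.1653 / 612.1818 = -0.745

-0.745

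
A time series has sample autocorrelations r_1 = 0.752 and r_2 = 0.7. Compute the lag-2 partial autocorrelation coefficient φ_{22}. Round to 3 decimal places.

0.310

φ_{22} = (r_2 − r_1²) / (1 − r_1²)
r_1² = (0.752)² = 0.565504
Numerator = 0.7 − 0.5655 = 0.1345; denominator = 1 − 0.5655 = 0.4345
φ_{22} = 0.1345 / 0.4345 = 0.310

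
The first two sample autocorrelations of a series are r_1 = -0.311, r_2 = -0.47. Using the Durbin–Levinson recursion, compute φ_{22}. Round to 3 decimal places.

-0.627

φ_{22} = (r_2 − r_1²) / (1 − r_1²)
r_1² = (-0.311)² = 0.096721
Numerator = -0.47 − 0.0967 = -0.5667; denominator = 1 − 0.0967 = 0.9033
φ_{22} = -0.5667 / 0.9033 = -0.627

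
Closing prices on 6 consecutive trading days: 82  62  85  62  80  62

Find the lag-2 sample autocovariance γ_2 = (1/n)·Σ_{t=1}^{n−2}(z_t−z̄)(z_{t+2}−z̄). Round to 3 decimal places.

Mean z̄ = (82 + 62 + 85 + 62 + 80 + 62)/6 = 72.1667
Σ_{t=1}^{4}(z_t−z̄)(z_{t+2}−z̄) = 433.4444
γ_2 = 433.4444 / 6 = 72.241

72.241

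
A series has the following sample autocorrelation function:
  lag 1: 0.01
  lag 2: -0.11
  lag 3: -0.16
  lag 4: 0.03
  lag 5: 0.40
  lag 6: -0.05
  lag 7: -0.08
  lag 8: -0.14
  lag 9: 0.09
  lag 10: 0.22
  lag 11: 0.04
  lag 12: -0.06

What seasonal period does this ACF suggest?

5

The largest autocorrelation is r_5 = 0.40, with a weaker echo at lag 10 (0.22); the remaining lags stay at or below 0.09.
The dominant spike at lag 5 indicates a seasonal period of 5.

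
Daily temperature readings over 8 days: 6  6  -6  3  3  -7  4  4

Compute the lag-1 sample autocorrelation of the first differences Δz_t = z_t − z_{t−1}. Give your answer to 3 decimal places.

First differences Δz: 0, -12, 9, 0, -10, 11, 0
Mean of differences = -0.2857
Numerator Σ(Δz_t−Δz̄)(Δz_{t+1}−Δz̄) = -218.6531
Denominator Σ(Δz_t−Δz̄)² = 445.4286
r_1(Δz) = -218.6531 / 445.4286 = -0.491

-0.491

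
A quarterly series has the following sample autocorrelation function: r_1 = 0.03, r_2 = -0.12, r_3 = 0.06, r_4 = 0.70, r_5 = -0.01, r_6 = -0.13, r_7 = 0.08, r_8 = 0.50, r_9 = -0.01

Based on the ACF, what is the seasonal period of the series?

4

The largest autocorrelation is r_4 = 0.70, with a weaker echo at lag 8 (0.50); the remaining lags stay at or below 0.08.
The dominant spike at lag 4 indicates a seasonal period of 4.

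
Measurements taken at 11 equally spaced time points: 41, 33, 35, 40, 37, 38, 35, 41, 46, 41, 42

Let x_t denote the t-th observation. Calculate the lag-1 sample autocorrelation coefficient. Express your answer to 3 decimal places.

0.264

Mean x̄ = (41 + 33 + 35 + 40 + 37 + 38 + 35 + 41 + 46 + 41 + 42)/11 = 39.0000
Numerator Σ_{t=1}^{10}(x_t−x̄)(x_{t+1}−x̄) = 38.0000
Denominator Σ(x_t−x̄)² = 144.0000
r_1 = 38.0000 / 144.0000 = 0.264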